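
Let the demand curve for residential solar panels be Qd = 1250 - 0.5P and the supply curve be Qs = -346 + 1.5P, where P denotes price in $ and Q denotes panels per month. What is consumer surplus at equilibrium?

Equating demand and supply, 1250 - 0.5P = -346 + 1.5P gives 2P = 1596, so P* = 798.
From the demand curve, Q* = 1250 - 0.5(798) = 851.
Demand choke price (Qd = 0): P = 1250/0.5 = 2500. Consumer surplus = ½ × (2500 - 798) × 851 = 724201.

Consumer surplus = 724201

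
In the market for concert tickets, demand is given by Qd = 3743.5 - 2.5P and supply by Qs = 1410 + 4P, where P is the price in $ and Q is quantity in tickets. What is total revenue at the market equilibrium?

Total revenue = 1021714

At equilibrium Qd = Qs, so 3743.5 - 2.5P = 1410 + 4P; collecting terms, 2333.5 = 6.5P and P* = 359.
Substitute back: Q* = 3743.5 - 2.5(359) = 2846.
Total revenue = P* × Q* = 359 × 2846 = 1021714.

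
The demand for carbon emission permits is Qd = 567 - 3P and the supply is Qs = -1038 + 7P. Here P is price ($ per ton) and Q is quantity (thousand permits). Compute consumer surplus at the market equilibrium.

The market clears where 567 - 3P = -1038 + 7P. Rearranging, 10P = 1605, hence P* = 160.5.
From the demand curve, Q* = 567 - 3(160.5) = 85.5.
Demand choke price (Qd = 0): P = 567/3 = 189. Consumer surplus = ½ × (189 - 160.5) × 85.5 = 1218.375.

Consumer surplus = 1218.375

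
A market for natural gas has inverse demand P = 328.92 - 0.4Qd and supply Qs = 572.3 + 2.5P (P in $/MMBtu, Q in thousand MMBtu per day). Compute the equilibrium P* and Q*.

P* = 50, Q* = 697.3

Rewriting in direct form: Qd = 822.3 - 2.5P.
The market clears where 822.3 - 2.5P = 572.3 + 2.5P. Rearranging, 5P = 250, hence P* = 50.
Then Q* = 822.3 - 2.5(50) = 697.3.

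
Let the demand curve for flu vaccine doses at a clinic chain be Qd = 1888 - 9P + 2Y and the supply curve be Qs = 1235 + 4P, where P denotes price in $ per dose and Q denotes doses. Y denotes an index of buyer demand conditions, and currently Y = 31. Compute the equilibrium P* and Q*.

With Y = 31, demand is Qd = 1950 - 9P.
Equating demand and supply, 1950 - 9P = 1235 + 4P gives 13P = 715, so P* = 55.
Then Q* = 1950 - 9(55) = 1455.

P* = 55, Q* = 1455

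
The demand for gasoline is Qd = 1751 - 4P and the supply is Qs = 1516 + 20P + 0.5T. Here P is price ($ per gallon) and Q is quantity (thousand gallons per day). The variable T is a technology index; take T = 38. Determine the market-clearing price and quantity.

P* = 9, Q* = 1715

With T = 38, supply is Qs = 1535 + 20P.
Set Qd = Qs: 1751 - 4P = 1535 + 20P, so 216 = 24P and P* = 9.
Plugging P* into demand: Q* = 1751 - 4(9) = 1715.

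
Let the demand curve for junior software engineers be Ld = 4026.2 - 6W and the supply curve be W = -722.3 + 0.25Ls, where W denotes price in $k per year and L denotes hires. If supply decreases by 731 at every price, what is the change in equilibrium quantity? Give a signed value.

ΔL = -438.6

In direct form, Ls = 2889.2 + 4W.
The market clears where 4026.2 - 6W = 2889.2 + 4W. Rearranging, 10W = 1137, hence W* = 113.7.
From the demand curve, L* = 4026.2 - 6(113.7) = 3344.
After the shift, supply is Ls = 2158.2 + 4W.
New equilibrium: 1868 = 10W, so W = 186.8 and L = 2905.4.
ΔL = 2905.4 - 3344 = -438.6.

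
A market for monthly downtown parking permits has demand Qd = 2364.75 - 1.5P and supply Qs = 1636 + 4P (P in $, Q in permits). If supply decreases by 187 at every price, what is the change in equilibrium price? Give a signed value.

ΔP = 34

Equating demand and supply, 2364.75 - 1.5P = 1636 + 4P gives 5.5P = 728.75, so P* = 132.5.
Substitute back: Q* = 2364.75 - 1.5(132.5) = 2166.
After the shift, supply is Qs = 1449 + 4P.
Re-solving, 5.5P = 915.75 gives P = 166.5 and Q = 2115.
ΔP = 166.5 - 132.5 = 34.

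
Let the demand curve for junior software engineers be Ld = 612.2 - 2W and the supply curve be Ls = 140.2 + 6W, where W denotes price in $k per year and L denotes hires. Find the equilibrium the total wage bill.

The total wage bill = 29157.8

Equating demand and supply, 612.2 - 2W = 140.2 + 6W gives 8W = 472, so W* = 59.
Plugging W* into demand: L* = 612.2 - 2(59) = 494.2.
The total wage bill = W* × L* = 59 × 494.2 = 29157.8.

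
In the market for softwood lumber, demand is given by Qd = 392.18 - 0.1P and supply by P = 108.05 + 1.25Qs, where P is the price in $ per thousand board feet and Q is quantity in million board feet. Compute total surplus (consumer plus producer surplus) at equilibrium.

Total surplus = 646430.625

Inverting to quantity form: Qs = -86.44 + 0.8P.
Equating demand and supply, 392.18 - 0.1P = -86.44 + 0.8P gives 0.9P = 478.62, so P* = 531.8.
Plugging P* into demand: Q* = 392.18 - 0.1(531.8) = 339.
Demand choke price = 3921.8; supply choke price = 108.05. CS = ½(3921.8 - 531.8)(339) = 574605; PS = ½(531.8 - 108.05)(339) = 71825.625. Total surplus = 646430.625.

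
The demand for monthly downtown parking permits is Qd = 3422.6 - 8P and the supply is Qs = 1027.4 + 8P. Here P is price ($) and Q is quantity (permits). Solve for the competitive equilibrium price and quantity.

P* = 149.7, Q* = 2225

At equilibrium Qd = Qs, so 3422.6 - 8P = 1027.4 + 8P; collecting terms, 2395.2 = 16P and P* = 149.7.
Then Q* = 3422.6 - 8(149.7) = 2225.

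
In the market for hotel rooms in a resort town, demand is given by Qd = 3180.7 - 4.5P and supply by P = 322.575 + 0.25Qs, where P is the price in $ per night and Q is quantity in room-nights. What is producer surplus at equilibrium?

In direct form, Qs = -1290.3 + 4P.
The market clears where 3180.7 - 4.5P = -1290.3 + 4P. Rearranging, 8.5P = 4471, hence P* = 526.
Substitute back: Q* = 3180.7 - 4.5(526) = 813.7.
Supply choke price (Qs = 0): P = 322.575. Producer surplus = ½ × (526 - 322.575) × 813.7 = 82763.46125.

Producer surplus = 82763.46125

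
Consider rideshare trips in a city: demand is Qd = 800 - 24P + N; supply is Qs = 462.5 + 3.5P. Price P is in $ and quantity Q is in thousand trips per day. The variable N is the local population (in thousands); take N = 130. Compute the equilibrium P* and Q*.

With N = 130, demand is Qd = 930 - 24P.
Set Qd = Qs: 930 - 24P = 462.5 + 3.5P, so 467.5 = 27.5P and P* = 17.
Substitute back: Q* = 930 - 24(17) = 522.

P* = 17, Q* = 522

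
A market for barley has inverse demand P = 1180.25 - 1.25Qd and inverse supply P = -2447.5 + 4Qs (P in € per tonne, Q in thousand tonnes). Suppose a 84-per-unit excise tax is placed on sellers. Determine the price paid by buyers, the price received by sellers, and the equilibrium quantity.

P_b = 336.5, P_s = 252.5, Q = 675

Rewriting in direct form: Qd = 944.2 - 0.8P and Qs = 611.875 + 0.25P.
With a tax of 84 on sellers, they supply based on the net price P_s = P_b - 84, so Qs = 590.875 + 0.25P_b.
Market clearing requires 944.2 - 0.8P_b = 590.875 + 0.25P_b; hence 353.325 = 1.05P_b and P_b = 336.5.
Then P_s = 336.5 - 84 = 252.5 and Q = 944.2 - 0.8(336.5) = 675.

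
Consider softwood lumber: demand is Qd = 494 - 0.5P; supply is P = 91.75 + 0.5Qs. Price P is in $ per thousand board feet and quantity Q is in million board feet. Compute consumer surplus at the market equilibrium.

Inverting to quantity form: Qs = -183.5 + 2P.
At equilibrium Qd = Qs, so 494 - 0.5P = -183.5 + 2P; collecting terms, 677.5 = 2.5P and P* = 271.
From the demand curve, Q* = 494 - 0.5(271) = 358.5.
Demand choke price (Qd = 0): P = 494/0.5 = 988. Consumer surplus = ½ × (988 - 271) × 358.5 = 128522.25.

Consumer surplus = 128522.25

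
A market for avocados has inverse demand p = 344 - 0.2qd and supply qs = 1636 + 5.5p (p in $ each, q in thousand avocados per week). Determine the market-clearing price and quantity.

Rewriting in direct form: qd = 1720 - 5p.
The market clears where 1720 - 5p = 1636 + 5.5p. Rearranging, 10.5p = 84, hence p* = 8.
Plugging p* into demand: q* = 1720 - 5(8) = 1680.

p* = 8, q* = 1680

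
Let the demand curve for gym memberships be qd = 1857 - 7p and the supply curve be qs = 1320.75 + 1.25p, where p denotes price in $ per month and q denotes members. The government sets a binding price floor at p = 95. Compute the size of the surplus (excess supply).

With p fixed at 95, quantity demanded is 1192 and quantity supplied is 1439.5.
Surplus = qs - qd = 1439.5 - 1192 = 247.5.

Surplus = 247.5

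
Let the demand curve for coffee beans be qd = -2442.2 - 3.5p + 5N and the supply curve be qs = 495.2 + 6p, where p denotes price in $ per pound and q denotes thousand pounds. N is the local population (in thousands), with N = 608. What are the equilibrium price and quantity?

With N = 608, demand is qd = 597.8 - 3.5p.
Set qd = qs: 597.8 - 3.5p = 495.2 + 6p, so 102.6 = 9.5p and p* = 10.8.
From the demand curve, q* = 597.8 - 3.5(10.8) = 560.

p* = 10.8, q* = 560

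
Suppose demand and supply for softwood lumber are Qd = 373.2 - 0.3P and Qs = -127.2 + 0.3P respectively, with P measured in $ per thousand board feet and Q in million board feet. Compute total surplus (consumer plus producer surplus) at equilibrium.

Equating demand and supply, 373.2 - 0.3P = -127.2 + 0.3P gives 0.6P = 500.4, so P* = 834.
Substitute back: Q* = 373.2 - 0.3(834) = 123.
Demand choke price = 1244; supply choke price = 424. CS = ½(1244 - 834)(123) = 25215; PS = ½(834 - 424)(123) = 25215. Total surplus = 50430.

Total surplus = 50430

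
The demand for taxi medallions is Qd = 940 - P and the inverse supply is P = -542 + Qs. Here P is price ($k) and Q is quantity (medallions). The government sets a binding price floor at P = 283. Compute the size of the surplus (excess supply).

Surplus = 168

In direct form, Qs = 542 + P.
Evaluating both curves at the floor price 283 gives Qd = 657, Qs = 825.
Surplus = Qs - Qd = 825 - 657 = 168.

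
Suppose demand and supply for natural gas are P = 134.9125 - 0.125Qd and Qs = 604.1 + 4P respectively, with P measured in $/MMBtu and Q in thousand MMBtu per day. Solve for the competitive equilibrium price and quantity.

Inverting to quantity form: Qd = 1079.3 - 8P.
At equilibrium Qd = Qs, so 1079.3 - 8P = 604.1 + 4P; collecting terms, 475.2 = 12P and P* = 39.6.
Substitute back: Q* = 1079.3 - 8(39.6) = 762.5.

P* = 39.6, Q* = 762.5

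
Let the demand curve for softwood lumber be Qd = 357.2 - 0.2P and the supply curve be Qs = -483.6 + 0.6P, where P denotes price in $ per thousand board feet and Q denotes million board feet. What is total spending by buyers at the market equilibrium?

Total spending by buyers = 154497

The market clears where 357.2 - 0.2P = -483.6 + 0.6P. Rearranging, 0.8P = 840.8, hence P* = 1051.
Then Q* = 357.2 - 0.2(1051) = 147.
Total spending by buyers = P* × Q* = 1051 × 147 = 154497.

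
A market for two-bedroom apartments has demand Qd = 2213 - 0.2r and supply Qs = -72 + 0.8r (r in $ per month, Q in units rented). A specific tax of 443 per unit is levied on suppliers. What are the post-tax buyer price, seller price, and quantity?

Suppliers keep r_s = r_b - 443 per unit, so supply in terms of the buyer price is Qs = -426.4 + 0.8r_b.
Set Qd = Qs: 2213 - 0.2r_b = -426.4 + 0.8r_b, so 2639.4 = r_b and r_b = 2639.4.
Then r_s = 2639.4 - 443 = 2196.4 and Q = 2213 - 0.2(2639.4) = 1685.12.

r_b = 2639.4, r_s = 2196.4, Q = 1685.12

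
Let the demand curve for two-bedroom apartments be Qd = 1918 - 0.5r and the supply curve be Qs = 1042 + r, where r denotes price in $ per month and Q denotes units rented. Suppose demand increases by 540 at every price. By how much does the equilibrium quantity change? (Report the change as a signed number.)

At equilibrium Qd = Qs, so 1918 - 0.5r = 1042 + r; collecting terms, 876 = 1.5r and r* = 584.
Then Q* = 1918 - 0.5(584) = 1626.
After the shift, demand is Qd = 2458 - 0.5r.
New equilibrium: 1416 = 1.5r, so r = 944 and Q = 1986.
ΔQ = 1986 - 1626 = 360.

ΔQ = 360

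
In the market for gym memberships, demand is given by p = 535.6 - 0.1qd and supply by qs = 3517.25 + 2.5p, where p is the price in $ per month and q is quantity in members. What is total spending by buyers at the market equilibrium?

Total spending by buyers = 571483.5

Solving each curve for q: qd = 5356 - 10p.
Equating demand and supply, 5356 - 10p = 3517.25 + 2.5p gives 12.5p = 1838.75, so p* = 147.1.
Then q* = 5356 - 10(147.1) = 3885.
Total spending by buyers = p* × q* = 147.1 × 3885 = 571483.5.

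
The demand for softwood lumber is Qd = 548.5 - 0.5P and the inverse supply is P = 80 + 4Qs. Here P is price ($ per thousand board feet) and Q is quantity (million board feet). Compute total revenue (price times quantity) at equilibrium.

Rewriting in direct form: Qs = -20 + 0.25P.
Equating demand and supply, 548.5 - 0.5P = -20 + 0.25P gives 0.75P = 568.5, so P* = 758.
Then Q* = 548.5 - 0.5(758) = 169.5.
Total revenue = P* × Q* = 758 × 169.5 = 128481.

Total revenue = 128481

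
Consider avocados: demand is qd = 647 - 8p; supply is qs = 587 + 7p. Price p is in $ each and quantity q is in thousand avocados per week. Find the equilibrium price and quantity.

p* = 4, q* = 615

Equating demand and supply, 647 - 8p = 587 + 7p gives 15p = 60, so p* = 4.
Substitute back: q* = 647 - 8(4) = 615.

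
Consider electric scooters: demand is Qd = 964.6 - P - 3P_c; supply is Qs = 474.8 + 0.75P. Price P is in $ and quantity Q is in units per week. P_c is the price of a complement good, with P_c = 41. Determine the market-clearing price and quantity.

P* = 209.6, Q* = 632

With P_c = 41, demand is Qd = 841.6 - P.
At equilibrium Qd = Qs, so 841.6 - P = 474.8 + 0.75P; collecting terms, 366.8 = 1.75P and P* = 209.6.
Plugging P* into demand: Q* = 841.6 - 209.6 = 632.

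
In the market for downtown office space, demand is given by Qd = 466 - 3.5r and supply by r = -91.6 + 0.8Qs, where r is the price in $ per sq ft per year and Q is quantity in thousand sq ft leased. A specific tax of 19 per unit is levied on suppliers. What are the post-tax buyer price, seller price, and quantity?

r_b = 79, r_s = 60, Q = 189.5

In direct form, Qs = 114.5 + 1.25r.
Suppliers keep r_s = r_b - 19 per unit, so supply in terms of the buyer price is Qs = 90.75 + 1.25r_b.
Set Qd = Qs: 466 - 3.5r_b = 90.75 + 1.25r_b, so 375.25 = 4.75r_b and r_b = 79.
So r_s = 60 and the quantity traded is Q = 466 - 3.5(79) = 189.5.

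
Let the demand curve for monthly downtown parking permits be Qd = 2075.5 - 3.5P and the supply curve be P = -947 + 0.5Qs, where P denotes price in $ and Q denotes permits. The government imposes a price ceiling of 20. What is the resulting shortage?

Shortage = 71.5

Inverting to quantity form: Qs = 1894 + 2P.
Evaluating both curves at the ceiling price 20 gives Qd = 2005.5, Qs = 1934.
Shortage = Qd - Qs = 2005.5 - 1934 = 71.5.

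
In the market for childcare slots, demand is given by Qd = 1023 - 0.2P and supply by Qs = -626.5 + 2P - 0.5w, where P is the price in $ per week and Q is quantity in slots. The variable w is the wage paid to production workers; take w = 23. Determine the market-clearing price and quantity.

P* = 755, Q* = 872

With w = 23, supply is Qs = -638 + 2P.
The market clears where 1023 - 0.2P = -638 + 2P. Rearranging, 2.2P = 1661, hence P* = 755.
From the demand curve, Q* = 1023 - 0.2(755) = 872.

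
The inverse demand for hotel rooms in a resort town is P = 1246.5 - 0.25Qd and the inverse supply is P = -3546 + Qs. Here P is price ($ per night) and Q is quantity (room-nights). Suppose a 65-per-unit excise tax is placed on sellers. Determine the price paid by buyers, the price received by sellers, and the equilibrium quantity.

P_b = 301, P_s = 236, Q = 3782

Rewriting in direct form: Qd = 4986 - 4P and Qs = 3546 + P.
The tax drives a wedge P_b - P_s = 65. Substituting P_s = P_b - 65 into supply: Qs = 3481 + P_b.
Set Qd = Qs: 4986 - 4P_b = 3481 + P_b, so 1505 = 5P_b and P_b = 301.
So P_s = 236 and the quantity traded is Q = 4986 - 4(301) = 3782.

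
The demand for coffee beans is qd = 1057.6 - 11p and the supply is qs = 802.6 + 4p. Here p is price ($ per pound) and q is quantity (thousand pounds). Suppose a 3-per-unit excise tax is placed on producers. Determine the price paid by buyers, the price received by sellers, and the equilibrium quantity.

p_b = 17.8, p_s = 14.8, q = 861.8

The tax drives a wedge p_b - p_s = 3. Substituting p_s = p_b - 3 into supply: qs = 790.6 + 4p_b.
Set qd = qs: 1057.6 - 11p_b = 790.6 + 4p_b, so 267 = 15p_b and p_b = 17.8.
Then p_s = 17.8 - 3 = 14.8 and q = 1057.6 - 11(17.8) = 861.8.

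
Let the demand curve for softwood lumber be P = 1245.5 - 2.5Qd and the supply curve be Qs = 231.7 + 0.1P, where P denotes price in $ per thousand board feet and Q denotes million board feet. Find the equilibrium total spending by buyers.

Total spending by buyers = 151905

Solving each curve for Q: Qd = 498.2 - 0.4P.
At equilibrium Qd = Qs, so 498.2 - 0.4P = 231.7 + 0.1P; collecting terms, 266.5 = 0.5P and P* = 533.
Plugging P* into demand: Q* = 498.2 - 0.4(533) = 285.
Total spending by buyers = P* × Q* = 533 × 285 = 151905.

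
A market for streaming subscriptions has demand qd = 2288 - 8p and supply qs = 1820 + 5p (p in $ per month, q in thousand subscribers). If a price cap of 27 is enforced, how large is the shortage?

With p fixed at 27, quantity demanded is 2072 and quantity supplied is 1955.
Shortage = qd - qs = 2072 - 1955 = 117.

Shortage = 117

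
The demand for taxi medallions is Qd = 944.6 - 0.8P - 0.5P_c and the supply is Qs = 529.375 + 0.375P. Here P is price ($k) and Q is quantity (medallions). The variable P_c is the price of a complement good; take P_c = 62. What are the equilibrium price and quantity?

P* = 327, Q* = 652

With P_c = 62, demand is Qd = 913.6 - 0.8P.
Equating demand and supply, 913.6 - 0.8P = 529.375 + 0.375P gives 1.175P = 384.225, so P* = 327.
Then Q* = 913.6 - 0.8(327) = 652.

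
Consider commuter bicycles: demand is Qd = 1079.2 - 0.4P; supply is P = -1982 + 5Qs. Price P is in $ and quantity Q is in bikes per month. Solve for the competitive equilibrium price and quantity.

Solving each curve for Q: Qs = 396.4 + 0.2P.
Equating demand and supply, 1079.2 - 0.4P = 396.4 + 0.2P gives 0.6P = 682.8, so P* = 1138.
Substitute back: Q* = 1079.2 - 0.4(1138) = 624.

P* = 1138, Q* = 624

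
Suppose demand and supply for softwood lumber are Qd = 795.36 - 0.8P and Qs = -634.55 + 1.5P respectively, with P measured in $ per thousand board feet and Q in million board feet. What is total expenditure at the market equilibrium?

Equating demand and supply, 795.36 - 0.8P = -634.55 + 1.5P gives 2.3P = 1429.91, so P* = 621.7.
Plugging P* into demand: Q* = 795.36 - 0.8(621.7) = 298.
Total expenditure = P* × Q* = 621.7 × 298 = 185266.6.

Total expenditure = 185266.6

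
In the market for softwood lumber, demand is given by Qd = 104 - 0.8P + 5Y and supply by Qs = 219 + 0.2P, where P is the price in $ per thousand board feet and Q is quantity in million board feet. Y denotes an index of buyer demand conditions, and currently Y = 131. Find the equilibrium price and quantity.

With Y = 131, demand is Qd = 759 - 0.8P.
Set Qd = Qs: 759 - 0.8P = 219 + 0.2P, so 540 = P and P* = 540.
Plugging P* into demand: Q* = 759 - 0.8(540) = 327.

P* = 540, Q* = 327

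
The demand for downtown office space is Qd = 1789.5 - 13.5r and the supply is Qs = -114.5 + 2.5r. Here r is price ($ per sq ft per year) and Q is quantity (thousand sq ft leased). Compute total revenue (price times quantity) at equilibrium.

At equilibrium Qd = Qs, so 1789.5 - 13.5r = -114.5 + 2.5r; collecting terms, 1904 = 16r and r* = 119.
From the demand curve, Q* = 1789.5 - 13.5(119) = 183.
Total revenue = r* × Q* = 119 × 183 = 21777.

Total revenue = 21777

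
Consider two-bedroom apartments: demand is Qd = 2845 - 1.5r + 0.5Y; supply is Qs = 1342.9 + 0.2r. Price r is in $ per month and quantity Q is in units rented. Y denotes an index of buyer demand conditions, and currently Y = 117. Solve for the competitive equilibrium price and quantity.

r* = 918, Q* = 1526.5

With Y = 117, demand is Qd = 2903.5 - 1.5r.
At equilibrium Qd = Qs, so 2903.5 - 1.5r = 1342.9 + 0.2r; collecting terms, 1560.6 = 1.7r and r* = 918.
Substitute back: Q* = 2903.5 - 1.5(918) = 1526.5.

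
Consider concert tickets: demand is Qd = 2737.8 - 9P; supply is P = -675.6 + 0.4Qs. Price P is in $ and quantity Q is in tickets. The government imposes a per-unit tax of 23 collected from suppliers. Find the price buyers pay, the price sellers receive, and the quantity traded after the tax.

P_b = 96.2, P_s = 73.2, Q = 1872

Rewriting in direct form: Qs = 1689 + 2.5P.
With a tax of 23 on suppliers, they supply based on the net price P_s = P_b - 23, so Qs = 1631.5 + 2.5P_b.
Market clearing requires 2737.8 - 9P_b = 1631.5 + 2.5P_b; hence 1106.3 = 11.5P_b and P_b = 96.2.
So P_s = 73.2 and the quantity traded is Q = 2737.8 - 9(96.2) = 1872.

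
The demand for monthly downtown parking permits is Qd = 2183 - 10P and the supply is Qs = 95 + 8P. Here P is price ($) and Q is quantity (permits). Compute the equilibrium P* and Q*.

At equilibrium Qd = Qs, so 2183 - 10P = 95 + 8P; collecting terms, 2088 = 18P and P* = 116.
From the demand curve, Q* = 2183 - 10(116) = 1023.

P* = 116, Q* = 1023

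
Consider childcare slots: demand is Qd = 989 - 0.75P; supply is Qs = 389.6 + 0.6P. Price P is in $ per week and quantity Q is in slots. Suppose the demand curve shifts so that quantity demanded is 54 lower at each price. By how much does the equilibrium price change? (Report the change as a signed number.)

The market clears where 989 - 0.75P = 389.6 + 0.6P. Rearranging, 1.35P = 599.4, hence P* = 444.
From the demand curve, Q* = 989 - 0.75(444) = 656.
After the shift, demand is Qd = 935 - 0.75P.
Re-solving, 1.35P = 545.4 gives P = 404 and Q = 632.
ΔP = 404 - 444 = -40.

ΔP = -40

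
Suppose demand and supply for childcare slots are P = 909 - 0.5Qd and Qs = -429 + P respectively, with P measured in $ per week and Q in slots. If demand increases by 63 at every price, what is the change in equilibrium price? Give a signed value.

In direct form, Qd = 1818 - 2P.
At equilibrium Qd = Qs, so 1818 - 2P = -429 + P; collecting terms, 2247 = 3P and P* = 749.
Then Q* = 1818 - 2(749) = 320.
After the shift, demand is Qd = 1881 - 2P.
New equilibrium: 2310 = 3P, so P = 770 and Q = 341.
ΔP = 770 - 749 = 21.

ΔP = 21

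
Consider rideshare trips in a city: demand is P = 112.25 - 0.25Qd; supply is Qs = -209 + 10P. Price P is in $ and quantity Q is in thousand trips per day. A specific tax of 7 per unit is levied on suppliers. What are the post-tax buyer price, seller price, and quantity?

P_b = 52, P_s = 45, Q = 241

In direct form, Qd = 449 - 4P.
The tax drives a wedge P_b - P_s = 7. Substituting P_s = P_b - 7 into supply: Qs = -279 + 10P_b.
Market clearing requires 449 - 4P_b = -279 + 10P_b; hence 728 = 14P_b and P_b = 52.
Then P_s = 52 - 7 = 45 and Q = 449 - 4(52) = 241.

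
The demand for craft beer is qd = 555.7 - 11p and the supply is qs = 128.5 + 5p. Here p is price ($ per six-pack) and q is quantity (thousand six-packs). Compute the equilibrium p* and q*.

Equating demand and supply, 555.7 - 11p = 128.5 + 5p gives 16p = 427.2, so p* = 26.7.
From the demand curve, q* = 555.7 - 11(26.7) = 262.

p* = 26.7, q* = 262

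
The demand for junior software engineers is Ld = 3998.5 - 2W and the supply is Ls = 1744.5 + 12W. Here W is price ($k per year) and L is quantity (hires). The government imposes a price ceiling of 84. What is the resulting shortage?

At W = 84: Ld = 3830.5 and Ls = 2752.5.
Shortage = Ld - Ls = 3830.5 - 2752.5 = 1078.

Shortage = 1078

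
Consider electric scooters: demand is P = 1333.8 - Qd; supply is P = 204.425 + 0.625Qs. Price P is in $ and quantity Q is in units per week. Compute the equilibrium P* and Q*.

Rewriting in direct form: Qd = 1333.8 - P and Qs = -327.08 + 1.6P.
At equilibrium Qd = Qs, so 1333.8 - P = -327.08 + 1.6P; collecting terms, 1660.88 = 2.6P and P* = 638.8.
From the demand curve, Q* = 1333.8 - 638.8 = 695.

P* = 638.8, Q* = 695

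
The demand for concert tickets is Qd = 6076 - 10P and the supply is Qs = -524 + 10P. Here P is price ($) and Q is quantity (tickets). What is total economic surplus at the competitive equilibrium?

Set Qd = Qs: 6076 - 10P = -524 + 10P, so 6600 = 20P and P* = 330.
Substitute back: Q* = 6076 - 10(330) = 2776.
Demand choke price = 607.6; supply choke price = 52.4. CS = ½(607.6 - 330)(2776) = 385308.8; PS = ½(330 - 52.4)(2776) = 385308.8. Total surplus = 770617.6.

Total surplus = 770617.6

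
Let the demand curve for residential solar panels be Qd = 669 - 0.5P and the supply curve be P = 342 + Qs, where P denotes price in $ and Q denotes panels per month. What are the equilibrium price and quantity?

Inverting to quantity form: Qs = -342 + P.
Set Qd = Qs: 669 - 0.5P = -342 + P, so 1011 = 1.5P and P* = 674.
From the demand curve, Q* = 669 - 0.5(674) = 332.

P* = 674, Q* = 332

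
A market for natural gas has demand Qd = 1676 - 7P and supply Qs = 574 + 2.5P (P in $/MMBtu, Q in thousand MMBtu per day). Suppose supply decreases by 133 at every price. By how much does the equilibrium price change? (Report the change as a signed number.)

Set Qd = Qs: 1676 - 7P = 574 + 2.5P, so 1102 = 9.5P and P* = 116.
Plugging P* into demand: Q* = 1676 - 7(116) = 864.
After the shift, supply is Qs = 441 + 2.5P.
The new intersection has 1235 = 9.5P, i.e. P = 130, Q = 766.
ΔP = 130 - 116 = 14.

ΔP = 14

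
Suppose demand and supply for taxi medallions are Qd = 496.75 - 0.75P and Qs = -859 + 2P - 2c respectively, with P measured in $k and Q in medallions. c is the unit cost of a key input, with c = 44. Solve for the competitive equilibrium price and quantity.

P* = 525, Q* = 103

With c = 44, supply is Qs = -947 + 2P.
At equilibrium Qd = Qs, so 496.75 - 0.75P = -947 + 2P; collecting terms, 1443.75 = 2.75P and P* = 525.
Plugging P* into demand: Q* = 496.75 - 0.75(525) = 103.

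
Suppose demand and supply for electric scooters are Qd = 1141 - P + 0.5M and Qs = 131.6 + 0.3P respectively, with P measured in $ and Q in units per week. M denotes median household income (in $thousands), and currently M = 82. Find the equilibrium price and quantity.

P* = 808, Q* = 374

With M = 82, demand is Qd = 1182 - P.
The market clears where 1182 - P = 131.6 + 0.3P. Rearranging, 1.3P = 1050.4, hence P* = 808.
Then Q* = 1182 - 808 = 374.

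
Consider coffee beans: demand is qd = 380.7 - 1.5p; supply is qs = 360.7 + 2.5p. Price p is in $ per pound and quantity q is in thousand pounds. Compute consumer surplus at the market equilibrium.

Equating demand and supply, 380.7 - 1.5p = 360.7 + 2.5p gives 4p = 20, so p* = 5.
From the demand curve, q* = 380.7 - 1.5(5) = 373.2.
Demand choke price (qd = 0): p = 380.7/1.5 = 253.8. Consumer surplus = ½ × (253.8 - 5) × 373.2 = 46426.08.

Consumer surplus = 46426.08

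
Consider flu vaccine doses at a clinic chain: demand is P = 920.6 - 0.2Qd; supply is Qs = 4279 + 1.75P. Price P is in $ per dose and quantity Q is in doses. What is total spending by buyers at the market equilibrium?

In direct form, Qd = 4603 - 5P.
Set Qd = Qs: 4603 - 5P = 4279 + 1.75P, so 324 = 6.75P and P* = 48.
Then Q* = 4603 - 5(48) = 4363.
Total spending by buyers = P* × Q* = 48 × 4363 = 209424.

Total spending by buyers = 209424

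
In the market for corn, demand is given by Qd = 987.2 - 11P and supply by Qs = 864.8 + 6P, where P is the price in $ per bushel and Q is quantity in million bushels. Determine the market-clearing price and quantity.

The market clears where 987.2 - 11P = 864.8 + 6P. Rearranging, 17P = 122.4, hence P* = 7.2.
Then Q* = 987.2 - 11(7.2) = 908.

P* = 7.2, Q* = 908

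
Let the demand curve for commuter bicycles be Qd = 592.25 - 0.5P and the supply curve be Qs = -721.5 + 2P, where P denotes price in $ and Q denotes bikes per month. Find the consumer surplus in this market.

At equilibrium Qd = Qs, so 592.25 - 0.5P = -721.5 + 2P; collecting terms, 1313.75 = 2.5P and P* = 525.5.
Plugging P* into demand: Q* = 592.25 - 0.5(525.5) = 329.5.
Demand choke price (Qd = 0): P = 592.25/0.5 = 1184.5. Consumer surplus = ½ × (1184.5 - 525.5) × 329.5 = 108570.25.

Consumer surplus = 108570.25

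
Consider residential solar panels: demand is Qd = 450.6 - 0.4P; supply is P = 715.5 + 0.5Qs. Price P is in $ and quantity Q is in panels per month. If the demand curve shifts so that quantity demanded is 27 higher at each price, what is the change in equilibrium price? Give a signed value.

ΔP = 11.25

Rewriting in direct form: Qs = -1431 + 2P.
Set Qd = Qs: 450.6 - 0.4P = -1431 + 2P, so 1881.6 = 2.4P and P* = 784.
From the demand curve, Q* = 450.6 - 0.4(784) = 137.
After the shift, demand is Qd = 477.6 - 0.4P.
The new intersection has 1908.6 = 2.4P, i.e. P = 795.25, Q = 159.5.
ΔP = 795.25 - 784 = 11.25.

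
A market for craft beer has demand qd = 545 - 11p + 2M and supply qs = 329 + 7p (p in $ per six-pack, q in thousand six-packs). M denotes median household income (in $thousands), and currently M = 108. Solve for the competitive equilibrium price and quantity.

With M = 108, demand is qd = 761 - 11p.
At equilibrium qd = qs, so 761 - 11p = 329 + 7p; collecting terms, 432 = 18p and p* = 24.
Substitute back: q* = 761 - 11(24) = 497.

p* = 24, q* = 497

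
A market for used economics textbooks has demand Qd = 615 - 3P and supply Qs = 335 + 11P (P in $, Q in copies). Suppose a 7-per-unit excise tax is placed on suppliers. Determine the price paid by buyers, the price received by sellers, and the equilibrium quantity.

P_b = 25.5, P_s = 18.5, Q = 538.5

Suppliers keep P_s = P_b - 7 per unit, so supply in terms of the buyer price is Qs = 258 + 11P_b.
Set Qd = Qs: 615 - 3P_b = 258 + 11P_b, so 357 = 14P_b and P_b = 25.5.
Then P_s = 25.5 - 7 = 18.5 and Q = 615 - 3(25.5) = 538.5.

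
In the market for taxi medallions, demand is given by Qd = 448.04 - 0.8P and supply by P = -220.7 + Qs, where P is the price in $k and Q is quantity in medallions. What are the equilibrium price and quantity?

P* = 126.3, Q* = 347

Inverting to quantity form: Qs = 220.7 + P.
The market clears where 448.04 - 0.8P = 220.7 + P. Rearranging, 1.8P = 227.34, hence P* = 126.3.
Substitute back: Q* = 448.04 - 0.8(126.3) = 347.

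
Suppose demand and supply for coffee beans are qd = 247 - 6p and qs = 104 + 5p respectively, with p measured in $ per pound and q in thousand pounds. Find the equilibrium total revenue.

At equilibrium qd = qs, so 247 - 6p = 104 + 5p; collecting terms, 143 = 11p and p* = 13.
Then q* = 247 - 6(13) = 169.
Total revenue = p* × q* = 13 × 169 = 2197.

Total revenue = 2197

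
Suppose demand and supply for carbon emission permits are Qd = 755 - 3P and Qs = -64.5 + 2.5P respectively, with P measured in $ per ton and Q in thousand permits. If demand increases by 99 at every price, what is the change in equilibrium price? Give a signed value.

The market clears where 755 - 3P = -64.5 + 2.5P. Rearranging, 5.5P = 819.5, hence P* = 149.
Then Q* = 755 - 3(149) = 308.
After the shift, demand is Qd = 854 - 3P.
Re-solving, 5.5P = 918.5 gives P = 167 and Q = 353.
ΔP = 167 - 149 = 18.

ΔP = 18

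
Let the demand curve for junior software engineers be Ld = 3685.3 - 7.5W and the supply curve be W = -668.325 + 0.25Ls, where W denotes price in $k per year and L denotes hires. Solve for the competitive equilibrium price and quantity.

W* = 88, L* = 3025.3

Solving each curve for L: Ls = 2673.3 + 4W.
Set Ld = Ls: 3685.3 - 7.5W = 2673.3 + 4W, so 1012 = 11.5W and W* = 88.
From the demand curve, L* = 3685.3 - 7.5(88) = 3025.3.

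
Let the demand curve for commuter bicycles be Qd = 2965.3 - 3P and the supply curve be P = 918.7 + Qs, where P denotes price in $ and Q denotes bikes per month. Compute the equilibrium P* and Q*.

P* = 971, Q* = 52.3

Solving each curve for Q: Qs = -918.7 + P.
Set Qd = Qs: 2965.3 - 3P = -918.7 + P, so 3884 = 4P and P* = 971.
From the demand curve, Q* = 2965.3 - 3(971) = 52.3.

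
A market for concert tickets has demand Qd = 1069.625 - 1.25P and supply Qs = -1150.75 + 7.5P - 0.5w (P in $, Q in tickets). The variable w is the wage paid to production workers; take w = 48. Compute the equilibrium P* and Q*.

With w = 48, supply is Qs = -1174.75 + 7.5P.
At equilibrium Qd = Qs, so 1069.625 - 1.25P = -1174.75 + 7.5P; collecting terms, 2244.375 = 8.75P and P* = 256.5.
Plugging P* into demand: Q* = 1069.625 - 1.25(256.5) = 749.

P* = 256.5, Q* = 749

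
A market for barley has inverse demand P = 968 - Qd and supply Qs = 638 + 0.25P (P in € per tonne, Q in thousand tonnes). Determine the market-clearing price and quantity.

Rewriting in direct form: Qd = 968 - P.
Equating demand and supply, 968 - P = 638 + 0.25P gives 1.25P = 330, so P* = 264.
Plugging P* into demand: Q* = 968 - 264 = 704.

P* = 264, Q* = 704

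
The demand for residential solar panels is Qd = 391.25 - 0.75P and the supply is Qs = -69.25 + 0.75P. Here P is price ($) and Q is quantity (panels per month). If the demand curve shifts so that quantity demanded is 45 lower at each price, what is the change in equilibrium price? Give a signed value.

ΔP = -30

The market clears where 391.25 - 0.75P = -69.25 + 0.75P. Rearranging, 1.5P = 460.5, hence P* = 307.
Then Q* = 391.25 - 0.75(307) = 161.
After the shift, demand is Qd = 346.25 - 0.75P.
New equilibrium: 415.5 = 1.5P, so P = 277 and Q = 138.5.
ΔP = 277 - 307 = -30.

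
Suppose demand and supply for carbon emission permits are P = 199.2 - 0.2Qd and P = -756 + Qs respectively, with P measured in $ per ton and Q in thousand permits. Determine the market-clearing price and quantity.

P* = 40, Q* = 796

In direct form, Qd = 996 - 5P and Qs = 756 + P.
The market clears where 996 - 5P = 756 + P. Rearranging, 6P = 240, hence P* = 40.
Substitute back: Q* = 996 - 5(40) = 796.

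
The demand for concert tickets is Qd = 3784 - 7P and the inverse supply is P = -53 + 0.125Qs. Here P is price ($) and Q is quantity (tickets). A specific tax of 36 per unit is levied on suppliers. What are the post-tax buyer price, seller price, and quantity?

P_b = 243.2, P_s = 207.2, Q = 2081.6

Solving each curve for Q: Qs = 424 + 8P.
With a tax of 36 on suppliers, they supply based on the net price P_s = P_b - 36, so Qs = 136 + 8P_b.
Set Qd = Qs: 3784 - 7P_b = 136 + 8P_b, so 3648 = 15P_b and P_b = 243.2.
So P_s = 207.2 and the quantity traded is Q = 3784 - 7(243.2) = 2081.6.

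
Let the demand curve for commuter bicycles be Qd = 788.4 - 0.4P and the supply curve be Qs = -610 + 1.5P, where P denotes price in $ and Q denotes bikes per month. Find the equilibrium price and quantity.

The market clears where 788.4 - 0.4P = -610 + 1.5P. Rearranging, 1.9P = 1398.4, hence P* = 736.
From the demand curve, Q* = 788.4 - 0.4(736) = 494.

P* = 736, Q* = 494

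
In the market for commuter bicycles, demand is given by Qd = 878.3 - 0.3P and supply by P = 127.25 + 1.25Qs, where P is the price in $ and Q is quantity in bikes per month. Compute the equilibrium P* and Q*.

P* = 891, Q* = 611

Inverting to quantity form: Qs = -101.8 + 0.8P.
The market clears where 878.3 - 0.3P = -101.8 + 0.8P. Rearranging, 1.1P = 980.1, hence P* = 891.
Substitute back: Q* = 878.3 - 0.3(891) = 611.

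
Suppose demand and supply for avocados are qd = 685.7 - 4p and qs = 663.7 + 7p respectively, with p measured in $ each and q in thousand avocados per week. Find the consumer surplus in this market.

The market clears where 685.7 - 4p = 663.7 + 7p. Rearranging, 11p = 22, hence p* = 2.
From the demand curve, q* = 685.7 - 4(2) = 677.7.
Demand choke price (qd = 0): p = 685.7/4 = 171.425. Consumer surplus = ½ × (171.425 - 2) × 677.7 = 57409.66125.

Consumer surplus = 57409.66125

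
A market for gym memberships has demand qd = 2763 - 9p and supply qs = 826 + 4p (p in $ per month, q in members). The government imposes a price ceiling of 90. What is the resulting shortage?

Shortage = 767

With p fixed at 90, quantity demanded is 1953 and quantity supplied is 1186.
Shortage = qd - qs = 1953 - 1186 = 767.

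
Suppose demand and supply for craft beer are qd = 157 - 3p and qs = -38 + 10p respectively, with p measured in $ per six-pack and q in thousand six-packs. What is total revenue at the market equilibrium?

Total revenue = 1680

Set qd = qs: 157 - 3p = -38 + 10p, so 195 = 13p and p* = 15.
From the demand curve, q* = 157 - 3(15) = 112.
Total revenue = p* × q* = 15 × 112 = 1680.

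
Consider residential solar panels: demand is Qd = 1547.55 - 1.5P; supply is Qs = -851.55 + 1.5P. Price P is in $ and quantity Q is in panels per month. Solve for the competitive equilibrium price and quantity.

The market clears where 1547.55 - 1.5P = -851.55 + 1.5P. Rearranging, 3P = 2399.1, hence P* = 799.7.
From the demand curve, Q* = 1547.55 - 1.5(799.7) = 348.

P* = 799.7, Q* = 348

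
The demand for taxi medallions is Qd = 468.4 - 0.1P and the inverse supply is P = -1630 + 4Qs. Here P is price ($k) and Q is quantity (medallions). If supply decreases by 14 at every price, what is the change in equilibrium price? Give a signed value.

ΔP = 40

Inverting to quantity form: Qs = 407.5 + 0.25P.
The market clears where 468.4 - 0.1P = 407.5 + 0.25P. Rearranging, 0.35P = 60.9, hence P* = 174.
Substitute back: Q* = 468.4 - 0.1(174) = 451.
After the shift, supply is Qs = 393.5 + 0.25P.
Re-solving, 0.35P = 74.9 gives P = 214 and Q = 447.
ΔP = 214 - 174 = 40.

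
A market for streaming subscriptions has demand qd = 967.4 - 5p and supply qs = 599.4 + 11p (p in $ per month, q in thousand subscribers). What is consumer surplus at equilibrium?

Consumer surplus = 72658.576

Equating demand and supply, 967.4 - 5p = 599.4 + 11p gives 16p = 368, so p* = 23.
Plugging p* into demand: q* = 967.4 - 5(23) = 852.4.
Demand choke price (qd = 0): p = 967.4/5 = 193.48. Consumer surplus = ½ × (193.48 - 23) × 852.4 = 72658.576.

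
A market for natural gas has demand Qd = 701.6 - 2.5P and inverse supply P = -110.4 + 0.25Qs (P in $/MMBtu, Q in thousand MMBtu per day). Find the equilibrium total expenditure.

Total expenditure = 24064

Rewriting in direct form: Qs = 441.6 + 4P.
At equilibrium Qd = Qs, so 701.6 - 2.5P = 441.6 + 4P; collecting terms, 260 = 6.5P and P* = 40.
Substitute back: Q* = 701.6 - 2.5(40) = 601.6.
Total expenditure = P* × Q* = 40 × 601.6 = 24064.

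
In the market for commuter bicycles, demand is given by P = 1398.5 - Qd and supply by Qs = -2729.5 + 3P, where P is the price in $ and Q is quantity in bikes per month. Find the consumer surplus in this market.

Rewriting in direct form: Qd = 1398.5 - P.
Set Qd = Qs: 1398.5 - P = -2729.5 + 3P, so 4128 = 4P and P* = 1032.
Then Q* = 1398.5 - 1032 = 366.5.
Demand choke price (Qd = 0): P = 1398.5. Consumer surplus = ½ × (1398.5 - 1032) × 366.5 = 67161.125.

Consumer surplus = 67161.125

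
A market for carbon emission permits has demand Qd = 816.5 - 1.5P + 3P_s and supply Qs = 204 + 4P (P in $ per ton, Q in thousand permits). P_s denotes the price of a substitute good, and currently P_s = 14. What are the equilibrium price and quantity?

P* = 119, Q* = 680

With P_s = 14, demand is Qd = 858.5 - 1.5P.
Set Qd = Qs: 858.5 - 1.5P = 204 + 4P, so 654.5 = 5.5P and P* = 119.
From the demand curve, Q* = 858.5 - 1.5(119) = 680.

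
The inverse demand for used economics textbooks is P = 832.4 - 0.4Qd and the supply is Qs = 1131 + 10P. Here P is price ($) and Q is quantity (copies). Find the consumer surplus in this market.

Rewriting in direct form: Qd = 2081 - 2.5P.
At equilibrium Qd = Qs, so 2081 - 2.5P = 1131 + 10P; collecting terms, 950 = 12.5P and P* = 76.
From the demand curve, Q* = 2081 - 2.5(76) = 1891.
Demand choke price (Qd = 0): P = 2081/2.5 = 832.4. Consumer surplus = ½ × (832.4 - 76) × 1891 = 715176.2.

Consumer surplus = 715176.2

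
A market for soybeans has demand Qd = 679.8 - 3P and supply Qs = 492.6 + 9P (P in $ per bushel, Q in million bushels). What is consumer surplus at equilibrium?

Consumer surplus = 66781.5

The market clears where 679.8 - 3P = 492.6 + 9P. Rearranging, 12P = 187.2, hence P* = 15.6.
Then Q* = 679.8 - 3(15.6) = 633.
Demand choke price (Qd = 0): P = 679.8/3 = 226.6. Consumer surplus = ½ × (226.6 - 15.6) × 633 = 66781.5.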